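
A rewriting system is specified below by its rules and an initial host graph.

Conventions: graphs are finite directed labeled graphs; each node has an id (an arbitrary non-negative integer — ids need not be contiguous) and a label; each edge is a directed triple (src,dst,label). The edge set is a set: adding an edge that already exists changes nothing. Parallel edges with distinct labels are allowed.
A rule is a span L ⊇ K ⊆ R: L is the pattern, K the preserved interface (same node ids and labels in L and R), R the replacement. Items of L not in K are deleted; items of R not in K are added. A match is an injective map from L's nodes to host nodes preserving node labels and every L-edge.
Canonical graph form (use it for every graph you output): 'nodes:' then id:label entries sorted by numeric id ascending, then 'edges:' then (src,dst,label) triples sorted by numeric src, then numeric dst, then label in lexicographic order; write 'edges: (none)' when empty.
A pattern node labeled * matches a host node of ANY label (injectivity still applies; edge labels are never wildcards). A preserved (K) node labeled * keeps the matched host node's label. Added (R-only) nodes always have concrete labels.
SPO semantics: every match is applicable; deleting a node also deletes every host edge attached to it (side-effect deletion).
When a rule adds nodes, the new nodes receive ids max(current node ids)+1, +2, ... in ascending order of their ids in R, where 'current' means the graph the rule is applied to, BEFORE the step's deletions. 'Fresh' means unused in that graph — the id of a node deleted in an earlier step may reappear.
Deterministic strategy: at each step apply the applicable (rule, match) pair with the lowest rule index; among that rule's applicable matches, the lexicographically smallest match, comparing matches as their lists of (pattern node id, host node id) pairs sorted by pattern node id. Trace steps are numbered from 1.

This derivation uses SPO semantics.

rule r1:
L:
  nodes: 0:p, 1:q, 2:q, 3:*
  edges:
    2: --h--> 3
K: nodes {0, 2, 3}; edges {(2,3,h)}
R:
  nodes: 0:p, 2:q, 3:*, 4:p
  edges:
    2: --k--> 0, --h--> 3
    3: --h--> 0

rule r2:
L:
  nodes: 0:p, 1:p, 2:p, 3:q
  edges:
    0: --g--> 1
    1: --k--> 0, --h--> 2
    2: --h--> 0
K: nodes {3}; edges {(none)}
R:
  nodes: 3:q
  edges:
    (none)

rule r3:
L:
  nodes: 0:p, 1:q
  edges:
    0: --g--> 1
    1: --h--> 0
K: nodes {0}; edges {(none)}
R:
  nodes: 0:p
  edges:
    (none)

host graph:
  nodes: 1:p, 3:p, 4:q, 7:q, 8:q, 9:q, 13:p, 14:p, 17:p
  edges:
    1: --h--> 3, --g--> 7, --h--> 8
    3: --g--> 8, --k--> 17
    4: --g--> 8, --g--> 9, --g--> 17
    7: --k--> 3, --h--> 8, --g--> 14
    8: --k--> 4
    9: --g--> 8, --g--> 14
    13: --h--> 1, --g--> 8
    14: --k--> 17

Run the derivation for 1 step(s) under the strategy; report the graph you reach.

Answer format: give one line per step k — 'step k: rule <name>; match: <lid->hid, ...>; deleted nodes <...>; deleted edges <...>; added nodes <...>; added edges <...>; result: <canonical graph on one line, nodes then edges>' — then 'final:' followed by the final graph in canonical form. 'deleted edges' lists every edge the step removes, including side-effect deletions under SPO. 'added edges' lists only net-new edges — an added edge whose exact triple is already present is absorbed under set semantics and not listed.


step 1: rule r1; match: 0->1, 1->4, 2->7, 3->8; deleted nodes 4; deleted edges (4,8,g); (4,9,g); (4,17,g); (8,4,k); added nodes 18; added edges (7,1,k); (8,1,h); result: nodes: 1:p, 3:p, 7:q, 8:q, 9:q, 13:p, 14:p, 17:p, 18:p edges: (1,3,h); (1,7,g); (1,8,h); (3,8,g); (3,17,k); (7,1,k); (7,3,k); (7,8,h); (7,14,g); (8,1,h); (9,8,g); (9,14,g); (13,1,h); (13,8,g); (14,17,k)
final:
nodes: 1:p, 3:p, 7:q, 8:q, 9:q, 13:p, 14:p, 17:p, 18:p
edges: (1,3,h); (1,7,g); (1,8,h); (3,8,g); (3,17,k); (7,1,k); (7,3,k); (7,8,h); (7,14,g); (8,1,h); (9,8,g); (9,14,g); (13,1,h); (13,8,g); (14,17,k)


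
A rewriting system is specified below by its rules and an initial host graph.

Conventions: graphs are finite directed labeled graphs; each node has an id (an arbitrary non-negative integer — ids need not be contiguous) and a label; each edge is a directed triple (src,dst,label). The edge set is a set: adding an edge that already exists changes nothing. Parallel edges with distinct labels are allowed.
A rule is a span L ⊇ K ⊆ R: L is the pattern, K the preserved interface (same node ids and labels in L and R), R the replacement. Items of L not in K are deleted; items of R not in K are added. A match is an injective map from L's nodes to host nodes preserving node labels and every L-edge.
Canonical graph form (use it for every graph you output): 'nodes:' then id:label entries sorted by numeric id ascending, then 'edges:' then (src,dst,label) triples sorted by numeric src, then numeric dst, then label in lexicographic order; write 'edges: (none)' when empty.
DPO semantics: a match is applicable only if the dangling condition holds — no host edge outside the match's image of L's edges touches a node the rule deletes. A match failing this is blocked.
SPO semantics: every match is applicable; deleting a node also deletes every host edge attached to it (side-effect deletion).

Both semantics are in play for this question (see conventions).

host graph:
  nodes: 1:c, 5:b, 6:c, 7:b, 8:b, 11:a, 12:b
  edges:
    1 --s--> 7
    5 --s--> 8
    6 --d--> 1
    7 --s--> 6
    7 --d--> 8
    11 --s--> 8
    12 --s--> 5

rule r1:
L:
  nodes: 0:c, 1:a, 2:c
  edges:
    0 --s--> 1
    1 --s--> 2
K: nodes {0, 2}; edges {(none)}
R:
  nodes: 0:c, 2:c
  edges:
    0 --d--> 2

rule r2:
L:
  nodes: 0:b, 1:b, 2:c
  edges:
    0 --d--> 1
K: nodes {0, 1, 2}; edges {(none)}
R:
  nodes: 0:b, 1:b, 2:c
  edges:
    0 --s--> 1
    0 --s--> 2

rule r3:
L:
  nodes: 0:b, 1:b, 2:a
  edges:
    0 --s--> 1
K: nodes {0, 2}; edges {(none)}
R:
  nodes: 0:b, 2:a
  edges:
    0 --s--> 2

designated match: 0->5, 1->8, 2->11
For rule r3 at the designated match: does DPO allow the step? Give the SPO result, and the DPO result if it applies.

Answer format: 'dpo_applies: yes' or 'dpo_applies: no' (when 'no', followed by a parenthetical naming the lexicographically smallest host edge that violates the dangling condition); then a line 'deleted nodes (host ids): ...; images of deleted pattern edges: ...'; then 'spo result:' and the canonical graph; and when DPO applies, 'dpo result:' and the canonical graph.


dpo_applies: no
(the rule deletes node 8, which keeps host edge (7,8,d) outside the match image — the dangling condition fails, DPO blocks; SPO proceeds and side-deletes such edges)
deleted nodes (host ids): 8; images of deleted pattern edges: (5,8,s)
spo result:
nodes: 1:c, 5:b, 6:c, 7:b, 11:a, 12:b
edges: (1,7,s); (5,11,s); (6,1,d); (7,6,s); (12,5,s)


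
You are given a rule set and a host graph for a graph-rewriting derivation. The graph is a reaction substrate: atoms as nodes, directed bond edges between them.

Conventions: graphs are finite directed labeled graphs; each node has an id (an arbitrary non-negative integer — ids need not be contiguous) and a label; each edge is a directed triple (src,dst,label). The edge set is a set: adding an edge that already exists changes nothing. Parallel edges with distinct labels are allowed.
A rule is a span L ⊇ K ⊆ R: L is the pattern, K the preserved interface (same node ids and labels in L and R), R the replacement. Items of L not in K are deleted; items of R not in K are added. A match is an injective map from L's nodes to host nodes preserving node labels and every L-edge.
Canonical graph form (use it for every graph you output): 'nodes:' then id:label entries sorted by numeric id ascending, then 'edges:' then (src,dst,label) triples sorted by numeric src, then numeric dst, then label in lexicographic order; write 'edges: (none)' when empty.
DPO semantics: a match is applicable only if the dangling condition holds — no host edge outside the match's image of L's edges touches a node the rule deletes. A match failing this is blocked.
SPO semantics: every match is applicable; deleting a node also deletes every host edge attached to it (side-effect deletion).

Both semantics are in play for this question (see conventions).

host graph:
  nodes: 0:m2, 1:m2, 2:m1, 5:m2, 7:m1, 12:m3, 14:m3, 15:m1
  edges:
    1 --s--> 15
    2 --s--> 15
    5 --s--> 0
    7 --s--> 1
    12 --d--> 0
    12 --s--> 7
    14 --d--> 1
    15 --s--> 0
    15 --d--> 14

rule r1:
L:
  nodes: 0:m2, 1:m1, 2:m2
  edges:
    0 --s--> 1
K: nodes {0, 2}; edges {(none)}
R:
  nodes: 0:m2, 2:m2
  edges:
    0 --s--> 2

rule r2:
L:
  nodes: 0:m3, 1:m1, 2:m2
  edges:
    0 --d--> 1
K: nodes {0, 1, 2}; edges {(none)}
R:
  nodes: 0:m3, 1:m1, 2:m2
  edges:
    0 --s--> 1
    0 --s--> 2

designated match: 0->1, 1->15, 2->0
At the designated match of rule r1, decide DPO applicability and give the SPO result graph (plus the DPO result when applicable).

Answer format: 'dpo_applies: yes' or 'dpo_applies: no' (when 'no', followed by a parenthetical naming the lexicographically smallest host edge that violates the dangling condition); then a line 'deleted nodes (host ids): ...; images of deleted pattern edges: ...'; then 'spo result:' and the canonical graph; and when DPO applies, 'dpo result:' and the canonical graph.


dpo_applies: no
(the rule deletes node 15, which keeps host edge (2,15,s) outside the match image — the dangling condition fails, DPO blocks; SPO proceeds and side-deletes such edges)
deleted nodes (host ids): 15; images of deleted pattern edges: (1,15,s)
spo result:
nodes: 0:m2, 1:m2, 2:m1, 5:m2, 7:m1, 12:m3, 14:m3
edges: (1,0,s); (5,0,s); (7,1,s); (12,0,d); (12,7,s); (14,1,d)


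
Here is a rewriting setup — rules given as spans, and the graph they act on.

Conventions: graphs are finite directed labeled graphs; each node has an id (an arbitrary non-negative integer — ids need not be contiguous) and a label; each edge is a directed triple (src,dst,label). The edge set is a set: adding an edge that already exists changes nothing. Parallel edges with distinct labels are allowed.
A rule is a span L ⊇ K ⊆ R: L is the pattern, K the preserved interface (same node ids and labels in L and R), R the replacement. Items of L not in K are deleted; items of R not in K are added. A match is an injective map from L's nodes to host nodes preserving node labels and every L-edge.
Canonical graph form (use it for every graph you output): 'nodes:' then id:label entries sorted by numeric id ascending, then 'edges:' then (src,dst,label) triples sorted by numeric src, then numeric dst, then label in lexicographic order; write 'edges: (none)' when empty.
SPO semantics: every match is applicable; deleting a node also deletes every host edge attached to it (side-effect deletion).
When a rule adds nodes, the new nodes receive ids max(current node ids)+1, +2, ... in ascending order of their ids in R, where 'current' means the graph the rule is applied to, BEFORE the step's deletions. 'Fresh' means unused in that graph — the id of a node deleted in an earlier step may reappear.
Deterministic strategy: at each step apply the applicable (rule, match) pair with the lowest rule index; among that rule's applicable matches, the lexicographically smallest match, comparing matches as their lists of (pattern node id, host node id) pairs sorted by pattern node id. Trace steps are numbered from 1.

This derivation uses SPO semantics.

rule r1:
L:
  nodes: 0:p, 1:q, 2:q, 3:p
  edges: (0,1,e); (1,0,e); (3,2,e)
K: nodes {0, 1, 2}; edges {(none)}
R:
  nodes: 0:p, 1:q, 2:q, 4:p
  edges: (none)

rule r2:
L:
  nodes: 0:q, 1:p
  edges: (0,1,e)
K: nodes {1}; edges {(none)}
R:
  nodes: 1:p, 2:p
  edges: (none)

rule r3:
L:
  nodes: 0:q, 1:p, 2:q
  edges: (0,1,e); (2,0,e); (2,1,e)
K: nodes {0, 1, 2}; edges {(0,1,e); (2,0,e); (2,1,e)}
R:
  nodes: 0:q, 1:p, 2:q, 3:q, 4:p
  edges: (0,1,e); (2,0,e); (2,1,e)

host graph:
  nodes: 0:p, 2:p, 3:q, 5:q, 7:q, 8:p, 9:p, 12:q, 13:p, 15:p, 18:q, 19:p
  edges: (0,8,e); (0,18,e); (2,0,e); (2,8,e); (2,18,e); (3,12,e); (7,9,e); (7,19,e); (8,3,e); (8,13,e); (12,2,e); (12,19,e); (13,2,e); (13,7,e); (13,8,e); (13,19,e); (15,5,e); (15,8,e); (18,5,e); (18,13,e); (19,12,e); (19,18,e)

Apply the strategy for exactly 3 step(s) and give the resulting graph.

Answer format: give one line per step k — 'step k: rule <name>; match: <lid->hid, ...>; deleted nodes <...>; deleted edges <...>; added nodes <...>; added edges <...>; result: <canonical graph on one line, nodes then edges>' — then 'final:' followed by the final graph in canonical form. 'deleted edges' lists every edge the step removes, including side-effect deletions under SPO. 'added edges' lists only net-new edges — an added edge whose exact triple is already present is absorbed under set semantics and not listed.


step 1: rule r1; match: 0->19, 1->12, 2->3, 3->8; deleted nodes 8; deleted edges (0,8,e); (2,8,e); (8,3,e); (8,13,e); (12,19,e); (13,8,e); (15,8,e); (19,12,e); added nodes 20; added edges (none); result: nodes: 0:p, 2:p, 3:q, 5:q, 7:q, 9:p, 12:q, 13:p, 15:p, 18:q, 19:p, 20:p edges: (0,18,e); (2,0,e); (2,18,e); (3,12,e); (7,9,e); (7,19,e); (12,2,e); (13,2,e); (13,7,e); (13,19,e); (15,5,e); (18,5,e); (18,13,e); (19,18,e)
step 2: rule r2; match: 0->7, 1->9; deleted nodes 7; deleted edges (7,9,e); (7,19,e); (13,7,e); added nodes 21; added edges (none); result: nodes: 0:p, 2:p, 3:q, 5:q, 9:p, 12:q, 13:p, 15:p, 18:q, 19:p, 20:p, 21:p edges: (0,18,e); (2,0,e); (2,18,e); (3,12,e); (12,2,e); (13,2,e); (13,19,e); (15,5,e); (18,5,e); (18,13,e); (19,18,e)
step 3: rule r2; match: 0->12, 1->2; deleted nodes 12; deleted edges (3,12,e); (12,2,e); added nodes 22; added edges (none); result: nodes: 0:p, 2:p, 3:q, 5:q, 9:p, 13:p, 15:p, 18:q, 19:p, 20:p, 21:p, 22:p edges: (0,18,e); (2,0,e); (2,18,e); (13,2,e); (13,19,e); (15,5,e); (18,5,e); (18,13,e); (19,18,e)
final:
nodes: 0:p, 2:p, 3:q, 5:q, 9:p, 13:p, 15:p, 18:q, 19:p, 20:p, 21:p, 22:p
edges: (0,18,e); (2,0,e); (2,18,e); (13,2,e); (13,19,e); (15,5,e); (18,5,e); (18,13,e); (19,18,e)


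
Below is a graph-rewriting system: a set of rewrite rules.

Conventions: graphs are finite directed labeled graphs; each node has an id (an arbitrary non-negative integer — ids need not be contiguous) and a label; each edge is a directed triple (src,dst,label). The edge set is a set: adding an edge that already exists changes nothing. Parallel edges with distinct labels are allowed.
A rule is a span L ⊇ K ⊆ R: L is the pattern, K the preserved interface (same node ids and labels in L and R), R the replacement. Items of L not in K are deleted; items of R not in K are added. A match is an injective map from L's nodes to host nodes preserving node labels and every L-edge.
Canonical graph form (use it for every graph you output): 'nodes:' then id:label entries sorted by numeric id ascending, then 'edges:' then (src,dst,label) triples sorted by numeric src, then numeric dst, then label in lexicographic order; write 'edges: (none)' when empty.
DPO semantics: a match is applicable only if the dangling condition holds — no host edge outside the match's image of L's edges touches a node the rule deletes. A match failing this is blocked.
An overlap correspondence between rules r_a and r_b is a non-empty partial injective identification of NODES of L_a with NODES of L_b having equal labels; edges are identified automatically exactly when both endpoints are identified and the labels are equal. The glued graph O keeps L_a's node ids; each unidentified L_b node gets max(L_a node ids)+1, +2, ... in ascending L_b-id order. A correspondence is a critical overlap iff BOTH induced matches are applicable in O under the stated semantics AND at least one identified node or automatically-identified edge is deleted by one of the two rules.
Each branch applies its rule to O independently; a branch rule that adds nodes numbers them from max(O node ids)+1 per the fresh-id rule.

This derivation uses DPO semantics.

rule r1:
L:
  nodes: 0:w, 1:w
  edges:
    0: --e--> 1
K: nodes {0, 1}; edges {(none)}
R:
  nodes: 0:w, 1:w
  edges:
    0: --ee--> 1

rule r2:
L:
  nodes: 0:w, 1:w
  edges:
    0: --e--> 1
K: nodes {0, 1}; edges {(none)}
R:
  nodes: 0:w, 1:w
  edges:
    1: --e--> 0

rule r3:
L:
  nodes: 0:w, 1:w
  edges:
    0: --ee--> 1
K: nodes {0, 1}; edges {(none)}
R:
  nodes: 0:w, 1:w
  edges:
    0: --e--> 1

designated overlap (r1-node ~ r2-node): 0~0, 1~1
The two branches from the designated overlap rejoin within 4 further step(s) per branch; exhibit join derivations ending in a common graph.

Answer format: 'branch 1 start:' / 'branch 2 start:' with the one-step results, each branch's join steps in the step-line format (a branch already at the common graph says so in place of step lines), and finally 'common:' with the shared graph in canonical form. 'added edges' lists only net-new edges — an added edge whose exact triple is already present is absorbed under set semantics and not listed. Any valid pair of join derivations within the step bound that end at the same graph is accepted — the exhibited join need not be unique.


branch 1 start:
nodes: 0:w, 1:w
edges: (0,1,ee)
branch 2 start:
nodes: 0:w, 1:w
edges: (1,0,e)
branch 1 step 1: rule r3; match: 0->0, 1->1; deleted nodes (none); deleted edges (0,1,ee); added nodes (none); added edges (0,1,e); result: nodes: 0:w, 1:w edges: (0,1,e)
branch 2 step 1: rule r2; match: 0->1, 1->0; deleted nodes (none); deleted edges (1,0,e); added nodes (none); added edges (0,1,e); result: nodes: 0:w, 1:w edges: (0,1,e)
common:
nodes: 0:w, 1:w
edges: (0,1,e)


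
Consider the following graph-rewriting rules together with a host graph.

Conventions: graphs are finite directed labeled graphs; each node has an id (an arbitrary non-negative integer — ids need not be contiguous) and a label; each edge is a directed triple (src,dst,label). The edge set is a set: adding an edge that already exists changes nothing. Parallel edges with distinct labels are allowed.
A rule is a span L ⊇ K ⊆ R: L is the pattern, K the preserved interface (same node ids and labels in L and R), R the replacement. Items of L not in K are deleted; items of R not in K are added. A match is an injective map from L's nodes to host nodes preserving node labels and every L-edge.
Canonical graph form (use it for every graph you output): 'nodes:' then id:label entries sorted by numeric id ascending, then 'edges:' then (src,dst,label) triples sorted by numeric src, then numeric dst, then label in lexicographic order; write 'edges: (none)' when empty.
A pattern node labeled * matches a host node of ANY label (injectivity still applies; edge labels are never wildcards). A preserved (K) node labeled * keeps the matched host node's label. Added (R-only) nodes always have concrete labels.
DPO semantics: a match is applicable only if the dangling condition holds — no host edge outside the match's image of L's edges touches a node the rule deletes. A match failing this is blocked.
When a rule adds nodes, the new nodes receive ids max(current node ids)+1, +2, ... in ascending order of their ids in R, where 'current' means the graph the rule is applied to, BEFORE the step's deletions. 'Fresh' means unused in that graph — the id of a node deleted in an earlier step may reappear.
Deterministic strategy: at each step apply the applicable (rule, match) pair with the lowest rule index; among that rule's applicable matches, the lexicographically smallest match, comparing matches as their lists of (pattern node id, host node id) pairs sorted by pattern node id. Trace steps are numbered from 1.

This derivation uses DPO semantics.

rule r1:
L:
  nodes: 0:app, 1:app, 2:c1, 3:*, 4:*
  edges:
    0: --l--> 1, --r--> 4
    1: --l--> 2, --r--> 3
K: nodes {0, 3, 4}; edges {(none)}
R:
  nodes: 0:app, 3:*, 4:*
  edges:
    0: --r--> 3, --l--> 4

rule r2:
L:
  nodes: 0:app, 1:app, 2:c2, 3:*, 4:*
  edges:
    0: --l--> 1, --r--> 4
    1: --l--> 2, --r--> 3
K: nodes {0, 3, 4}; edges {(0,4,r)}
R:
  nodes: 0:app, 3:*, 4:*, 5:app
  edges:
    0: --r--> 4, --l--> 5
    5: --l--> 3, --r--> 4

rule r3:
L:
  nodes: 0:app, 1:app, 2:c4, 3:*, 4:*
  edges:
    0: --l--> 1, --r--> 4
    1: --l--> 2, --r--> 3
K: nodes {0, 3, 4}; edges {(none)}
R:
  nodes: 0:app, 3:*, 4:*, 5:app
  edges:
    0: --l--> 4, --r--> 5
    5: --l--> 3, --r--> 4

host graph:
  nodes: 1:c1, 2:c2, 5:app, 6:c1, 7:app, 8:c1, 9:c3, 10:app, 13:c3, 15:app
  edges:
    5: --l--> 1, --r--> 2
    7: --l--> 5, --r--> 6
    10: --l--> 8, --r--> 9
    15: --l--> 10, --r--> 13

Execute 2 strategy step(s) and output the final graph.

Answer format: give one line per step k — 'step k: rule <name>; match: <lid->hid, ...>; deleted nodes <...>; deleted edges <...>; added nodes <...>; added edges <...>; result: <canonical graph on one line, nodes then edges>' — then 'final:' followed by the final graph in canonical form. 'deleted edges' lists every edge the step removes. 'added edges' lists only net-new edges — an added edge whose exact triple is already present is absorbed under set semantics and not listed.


step 1: rule r1; match: 0->7, 1->5, 2->1, 3->2, 4->6; deleted nodes 1, 5; deleted edges (5,1,l); (5,2,r); (7,5,l); (7,6,r); added nodes (none); added edges (7,2,r); (7,6,l); result: nodes: 2:c2, 6:c1, 7:app, 8:c1, 9:c3, 10:app, 13:c3, 15:app edges: (7,2,r); (7,6,l); (10,8,l); (10,9,r); (15,10,l); (15,13,r)
step 2: rule r1; match: 0->15, 1->10, 2->8, 3->9, 4->13; deleted nodes 8, 10; deleted edges (10,8,l); (10,9,r); (15,10,l); (15,13,r); added nodes (none); added edges (15,9,r); (15,13,l); result: nodes: 2:c2, 6:c1, 7:app, 9:c3, 13:c3, 15:app edges: (7,2,r); (7,6,l); (15,9,r); (15,13,l)
final:
nodes: 2:c2, 6:c1, 7:app, 9:c3, 13:c3, 15:app
edges: (7,2,r); (7,6,l); (15,9,r); (15,13,l)


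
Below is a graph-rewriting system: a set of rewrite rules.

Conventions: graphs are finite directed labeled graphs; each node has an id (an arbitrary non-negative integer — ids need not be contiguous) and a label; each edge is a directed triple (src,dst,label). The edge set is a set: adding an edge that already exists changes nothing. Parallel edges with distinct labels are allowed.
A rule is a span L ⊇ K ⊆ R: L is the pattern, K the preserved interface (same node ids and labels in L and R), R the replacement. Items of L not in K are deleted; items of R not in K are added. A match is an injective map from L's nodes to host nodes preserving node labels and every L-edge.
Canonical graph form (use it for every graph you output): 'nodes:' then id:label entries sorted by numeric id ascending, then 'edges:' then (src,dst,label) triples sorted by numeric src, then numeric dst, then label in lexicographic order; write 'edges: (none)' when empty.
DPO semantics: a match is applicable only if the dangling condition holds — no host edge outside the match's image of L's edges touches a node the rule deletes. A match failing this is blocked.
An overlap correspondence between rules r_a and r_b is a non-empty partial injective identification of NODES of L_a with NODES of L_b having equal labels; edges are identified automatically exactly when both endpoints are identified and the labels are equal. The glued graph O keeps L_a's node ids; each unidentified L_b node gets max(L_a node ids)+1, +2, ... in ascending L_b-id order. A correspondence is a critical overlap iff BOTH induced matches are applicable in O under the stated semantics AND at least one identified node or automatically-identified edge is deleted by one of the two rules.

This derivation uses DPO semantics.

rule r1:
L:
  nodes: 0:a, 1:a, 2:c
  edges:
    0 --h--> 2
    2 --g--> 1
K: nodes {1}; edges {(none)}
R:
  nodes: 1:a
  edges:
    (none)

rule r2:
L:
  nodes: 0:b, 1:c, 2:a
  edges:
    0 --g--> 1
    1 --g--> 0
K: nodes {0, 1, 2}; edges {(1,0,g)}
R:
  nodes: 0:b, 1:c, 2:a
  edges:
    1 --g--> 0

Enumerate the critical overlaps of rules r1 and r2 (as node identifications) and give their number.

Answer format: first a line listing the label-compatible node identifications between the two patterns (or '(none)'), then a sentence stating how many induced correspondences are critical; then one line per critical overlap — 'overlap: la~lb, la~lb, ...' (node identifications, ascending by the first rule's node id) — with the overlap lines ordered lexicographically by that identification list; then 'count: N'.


label-compatible node identifications between L(r1) and L(r2): 0~2, 1~2, 2~1
1 of the induced correspondences is a critical overlap of r1 and r2.
overlap: 0~2
count: 1


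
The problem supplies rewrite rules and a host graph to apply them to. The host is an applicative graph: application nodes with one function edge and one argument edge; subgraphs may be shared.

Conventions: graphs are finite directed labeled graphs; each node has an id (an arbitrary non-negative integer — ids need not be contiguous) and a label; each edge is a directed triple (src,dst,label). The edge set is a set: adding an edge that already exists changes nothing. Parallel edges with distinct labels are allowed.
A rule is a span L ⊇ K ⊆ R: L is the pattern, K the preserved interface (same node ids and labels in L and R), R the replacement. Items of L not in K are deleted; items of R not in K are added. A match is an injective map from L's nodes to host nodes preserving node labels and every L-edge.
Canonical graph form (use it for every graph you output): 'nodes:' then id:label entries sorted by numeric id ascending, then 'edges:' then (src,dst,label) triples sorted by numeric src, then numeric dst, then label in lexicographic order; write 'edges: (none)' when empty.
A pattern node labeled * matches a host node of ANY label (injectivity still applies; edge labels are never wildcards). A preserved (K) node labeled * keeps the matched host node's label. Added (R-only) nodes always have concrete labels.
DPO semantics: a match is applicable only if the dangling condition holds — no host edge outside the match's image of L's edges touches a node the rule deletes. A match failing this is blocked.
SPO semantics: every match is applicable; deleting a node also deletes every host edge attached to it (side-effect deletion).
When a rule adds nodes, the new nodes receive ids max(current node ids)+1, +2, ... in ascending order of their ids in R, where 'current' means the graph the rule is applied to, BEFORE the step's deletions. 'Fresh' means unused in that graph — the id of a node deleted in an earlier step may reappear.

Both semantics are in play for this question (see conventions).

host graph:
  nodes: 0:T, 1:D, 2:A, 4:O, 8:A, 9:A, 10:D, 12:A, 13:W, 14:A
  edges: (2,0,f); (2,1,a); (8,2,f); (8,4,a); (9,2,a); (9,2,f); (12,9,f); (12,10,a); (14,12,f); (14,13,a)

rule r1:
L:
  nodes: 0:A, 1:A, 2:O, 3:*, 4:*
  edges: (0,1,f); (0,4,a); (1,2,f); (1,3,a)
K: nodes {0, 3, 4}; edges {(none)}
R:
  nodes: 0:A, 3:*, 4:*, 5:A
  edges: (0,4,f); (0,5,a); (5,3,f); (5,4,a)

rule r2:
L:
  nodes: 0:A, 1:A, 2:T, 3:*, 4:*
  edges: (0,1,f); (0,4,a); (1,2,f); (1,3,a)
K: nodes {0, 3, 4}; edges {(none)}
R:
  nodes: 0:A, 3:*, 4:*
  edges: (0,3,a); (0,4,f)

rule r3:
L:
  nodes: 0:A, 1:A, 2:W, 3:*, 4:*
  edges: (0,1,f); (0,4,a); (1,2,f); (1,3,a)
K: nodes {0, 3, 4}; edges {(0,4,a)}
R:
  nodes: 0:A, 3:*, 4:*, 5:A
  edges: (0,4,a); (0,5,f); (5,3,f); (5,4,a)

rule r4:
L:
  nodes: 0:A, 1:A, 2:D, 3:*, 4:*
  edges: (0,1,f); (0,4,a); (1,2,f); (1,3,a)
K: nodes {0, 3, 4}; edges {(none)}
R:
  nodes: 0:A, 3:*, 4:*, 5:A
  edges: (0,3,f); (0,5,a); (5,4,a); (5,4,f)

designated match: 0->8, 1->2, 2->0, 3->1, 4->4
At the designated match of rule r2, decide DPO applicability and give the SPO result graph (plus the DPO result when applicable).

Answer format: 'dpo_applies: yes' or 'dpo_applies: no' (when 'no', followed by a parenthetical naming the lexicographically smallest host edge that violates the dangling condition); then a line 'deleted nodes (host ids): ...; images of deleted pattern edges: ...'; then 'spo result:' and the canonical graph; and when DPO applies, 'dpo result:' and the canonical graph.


dpo_applies: no
(the rule deletes node 2, which keeps host edge (9,2,a) outside the match image — the dangling condition fails, DPO blocks; SPO proceeds and side-deletes such edges)
deleted nodes (host ids): 0, 2; images of deleted pattern edges: (2,0,f); (2,1,a); (8,2,f); (8,4,a)
spo result:
nodes: 1:D, 4:O, 8:A, 9:A, 10:D, 12:A, 13:W, 14:A
edges: (8,1,a); (8,4,f); (12,9,f); (12,10,a); (14,12,f); (14,13,a)


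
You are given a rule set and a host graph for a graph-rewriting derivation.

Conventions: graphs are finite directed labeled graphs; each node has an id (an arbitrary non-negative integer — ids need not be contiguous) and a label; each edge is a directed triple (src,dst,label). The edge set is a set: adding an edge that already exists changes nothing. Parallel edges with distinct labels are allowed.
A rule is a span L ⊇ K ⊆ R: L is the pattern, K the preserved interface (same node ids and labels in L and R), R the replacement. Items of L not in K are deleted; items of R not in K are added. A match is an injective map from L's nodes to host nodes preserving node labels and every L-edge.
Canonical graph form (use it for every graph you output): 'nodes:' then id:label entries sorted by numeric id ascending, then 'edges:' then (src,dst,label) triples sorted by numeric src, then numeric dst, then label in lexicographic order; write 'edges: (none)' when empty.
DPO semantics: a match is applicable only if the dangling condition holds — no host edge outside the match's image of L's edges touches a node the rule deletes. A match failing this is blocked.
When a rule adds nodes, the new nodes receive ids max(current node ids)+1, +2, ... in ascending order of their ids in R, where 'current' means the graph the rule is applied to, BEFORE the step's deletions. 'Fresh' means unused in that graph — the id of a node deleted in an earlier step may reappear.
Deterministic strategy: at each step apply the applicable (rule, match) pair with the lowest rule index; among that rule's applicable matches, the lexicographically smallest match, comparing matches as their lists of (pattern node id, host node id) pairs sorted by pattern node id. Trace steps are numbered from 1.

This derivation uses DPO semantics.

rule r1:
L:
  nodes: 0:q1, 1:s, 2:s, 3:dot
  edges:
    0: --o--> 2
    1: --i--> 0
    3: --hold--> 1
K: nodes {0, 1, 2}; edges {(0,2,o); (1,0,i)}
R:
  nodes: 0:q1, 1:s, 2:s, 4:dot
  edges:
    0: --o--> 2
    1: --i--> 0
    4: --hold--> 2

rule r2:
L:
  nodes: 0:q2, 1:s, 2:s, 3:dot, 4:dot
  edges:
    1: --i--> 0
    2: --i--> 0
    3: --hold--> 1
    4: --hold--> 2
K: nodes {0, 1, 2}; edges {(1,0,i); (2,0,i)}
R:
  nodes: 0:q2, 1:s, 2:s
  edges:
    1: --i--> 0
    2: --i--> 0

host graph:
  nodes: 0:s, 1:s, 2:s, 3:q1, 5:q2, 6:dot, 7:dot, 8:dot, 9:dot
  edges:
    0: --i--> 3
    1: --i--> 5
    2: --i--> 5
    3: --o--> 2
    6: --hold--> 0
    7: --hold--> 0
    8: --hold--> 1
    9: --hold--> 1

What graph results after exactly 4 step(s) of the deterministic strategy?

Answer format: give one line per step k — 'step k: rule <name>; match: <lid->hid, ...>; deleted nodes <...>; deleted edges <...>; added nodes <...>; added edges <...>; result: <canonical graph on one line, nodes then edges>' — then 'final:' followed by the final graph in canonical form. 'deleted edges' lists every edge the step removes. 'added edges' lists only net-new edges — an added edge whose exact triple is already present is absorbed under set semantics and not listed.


step 1: rule r1; match: 0->3, 1->0, 2->2, 3->6; deleted nodes 6; deleted edges (6,0,hold); added nodes 10; added edges (10,2,hold); result: nodes: 0:s, 1:s, 2:s, 3:q1, 5:q2, 7:dot, 8:dot, 9:dot, 10:dot edges: (0,3,i); (1,5,i); (2,5,i); (3,2,o); (7,0,hold); (8,1,hold); (9,1,hold); (10,2,hold)
step 2: rule r1; match: 0->3, 1->0, 2->2, 3->7; deleted nodes 7; deleted edges (7,0,hold); added nodes 11; added edges (11,2,hold); result: nodes: 0:s, 1:s, 2:s, 3:q1, 5:q2, 8:dot, 9:dot, 10:dot, 11:dot edges: (0,3,i); (1,5,i); (2,5,i); (3,2,o); (8,1,hold); (9,1,hold); (10,2,hold); (11,2,hold)
step 3: rule r2; match: 0->5, 1->1, 2->2, 3->8, 4->10; deleted nodes 8, 10; deleted edges (8,1,hold); (10,2,hold); added nodes (none); added edges (none); result: nodes: 0:s, 1:s, 2:s, 3:q1, 5:q2, 9:dot, 11:dot edges: (0,3,i); (1,5,i); (2,5,i); (3,2,o); (9,1,hold); (11,2,hold)
step 4: rule r2; match: 0->5, 1->1, 2->2, 3->9, 4->11; deleted nodes 9, 11; deleted edges (9,1,hold); (11,2,hold); added nodes (none); added edges (none); result: nodes: 0:s, 1:s, 2:s, 3:q1, 5:q2 edges: (0,3,i); (1,5,i); (2,5,i); (3,2,o)
final:
nodes: 0:s, 1:s, 2:s, 3:q1, 5:q2
edges: (0,3,i); (1,5,i); (2,5,i); (3,2,o)


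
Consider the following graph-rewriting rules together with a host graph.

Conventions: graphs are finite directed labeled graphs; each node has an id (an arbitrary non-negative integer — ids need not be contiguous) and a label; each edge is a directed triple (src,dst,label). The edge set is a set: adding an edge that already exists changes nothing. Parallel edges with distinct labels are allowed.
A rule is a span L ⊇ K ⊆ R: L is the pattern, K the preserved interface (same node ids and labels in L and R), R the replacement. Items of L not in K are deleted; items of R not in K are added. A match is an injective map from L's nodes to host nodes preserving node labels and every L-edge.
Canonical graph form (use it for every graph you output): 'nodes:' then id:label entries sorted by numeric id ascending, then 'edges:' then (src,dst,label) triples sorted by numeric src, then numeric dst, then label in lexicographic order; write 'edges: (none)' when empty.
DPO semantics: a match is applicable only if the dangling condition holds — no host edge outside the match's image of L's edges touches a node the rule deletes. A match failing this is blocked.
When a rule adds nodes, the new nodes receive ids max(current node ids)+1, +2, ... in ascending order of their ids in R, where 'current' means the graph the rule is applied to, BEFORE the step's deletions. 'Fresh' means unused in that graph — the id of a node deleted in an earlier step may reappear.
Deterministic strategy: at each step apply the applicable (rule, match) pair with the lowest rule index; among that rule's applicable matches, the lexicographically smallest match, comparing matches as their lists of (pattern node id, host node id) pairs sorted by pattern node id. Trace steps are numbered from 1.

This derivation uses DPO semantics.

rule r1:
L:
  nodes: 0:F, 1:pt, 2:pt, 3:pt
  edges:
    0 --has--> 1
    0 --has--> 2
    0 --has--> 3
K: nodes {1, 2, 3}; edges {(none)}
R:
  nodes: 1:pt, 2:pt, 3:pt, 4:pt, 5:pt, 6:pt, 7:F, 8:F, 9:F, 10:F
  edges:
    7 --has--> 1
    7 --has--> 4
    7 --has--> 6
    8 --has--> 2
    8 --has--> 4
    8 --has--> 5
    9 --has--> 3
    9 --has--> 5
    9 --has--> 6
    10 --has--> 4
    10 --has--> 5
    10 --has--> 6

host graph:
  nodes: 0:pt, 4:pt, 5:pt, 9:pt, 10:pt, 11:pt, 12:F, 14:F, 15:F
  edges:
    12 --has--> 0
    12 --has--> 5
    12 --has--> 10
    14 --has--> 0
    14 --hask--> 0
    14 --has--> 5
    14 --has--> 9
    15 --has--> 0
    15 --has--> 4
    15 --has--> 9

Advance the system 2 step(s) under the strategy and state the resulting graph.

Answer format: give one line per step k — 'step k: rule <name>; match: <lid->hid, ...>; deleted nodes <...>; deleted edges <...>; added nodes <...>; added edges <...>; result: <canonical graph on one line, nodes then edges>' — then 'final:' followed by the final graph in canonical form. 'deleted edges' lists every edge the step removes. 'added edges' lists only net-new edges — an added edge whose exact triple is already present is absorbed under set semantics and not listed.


step 1: rule r1; match: 0->12, 1->0, 2->5, 3->10; deleted nodes 12; deleted edges (12,0,has); (12,5,has); (12,10,has); added nodes 16, 17, 18, 19, 20, 21, 22; added edges (19,0,has); (19,16,has); (19,18,has); (20,5,has); (20,16,has); (20,17,has); (21,10,has); (21,17,has); (21,18,has); (22,16,has); (22,17,has); (22,18,has); result: nodes: 0:pt, 4:pt, 5:pt, 9:pt, 10:pt, 11:pt, 14:F, 15:F, 16:pt, 17:pt, 18:pt, 19:F, 20:F, 21:F, 22:F edges: (14,0,has); (14,0,hask); (14,5,has); (14,9,has); (15,0,has); (15,4,has); (15,9,has); (19,0,has); (19,16,has); (19,18,has); (20,5,has); (20,16,has); (20,17,has); (21,10,has); (21,17,has); (21,18,has); (22,16,has); (22,17,has); (22,18,has)
step 2: rule r1; match: 0->15, 1->0, 2->4, 3->9; deleted nodes 15; deleted edges (15,0,has); (15,4,has); (15,9,has); added nodes 23, 24, 25, 26, 27, 28, 29; added edges (26,0,has); (26,23,has); (26,25,has); (27,4,has); (27,23,has); (27,24,has); (28,9,has); (28,24,has); (28,25,has); (29,23,has); (29,24,has); (29,25,has); result: nodes: 0:pt, 4:pt, 5:pt, 9:pt, 10:pt, 11:pt, 14:F, 16:pt, 17:pt, 18:pt, 19:F, 20:F, 21:F, 22:F, 23:pt, 24:pt, 25:pt, 26:F, 27:F, 28:F, 29:F edges: (14,0,has); (14,0,hask); (14,5,has); (14,9,has); (19,0,has); (19,16,has); (19,18,has); (20,5,has); (20,16,has); (20,17,has); (21,10,has); (21,17,has); (21,18,has); (22,16,has); (22,17,has); (22,18,has); (26,0,has); (26,23,has); (26,25,has); (27,4,has); (27,23,has); (27,24,has); (28,9,has); (28,24,has); (28,25,has); (29,23,has); (29,24,has); (29,25,has)
final:
nodes: 0:pt, 4:pt, 5:pt, 9:pt, 10:pt, 11:pt, 14:F, 16:pt, 17:pt, 18:pt, 19:F, 20:F, 21:F, 22:F, 23:pt, 24:pt, 25:pt, 26:F, 27:F, 28:F, 29:F
edges: (14,0,has); (14,0,hask); (14,5,has); (14,9,has); (19,0,has); (19,16,has); (19,18,has); (20,5,has); (20,16,has); (20,17,has); (21,10,has); (21,17,has); (21,18,has); (22,16,has); (22,17,has); (22,18,has); (26,0,has); (26,23,has); (26,25,has); (27,4,has); (27,23,has); (27,24,has); (28,9,has); (28,24,has); (28,25,has); (29,23,has); (29,24,has); (29,25,has)


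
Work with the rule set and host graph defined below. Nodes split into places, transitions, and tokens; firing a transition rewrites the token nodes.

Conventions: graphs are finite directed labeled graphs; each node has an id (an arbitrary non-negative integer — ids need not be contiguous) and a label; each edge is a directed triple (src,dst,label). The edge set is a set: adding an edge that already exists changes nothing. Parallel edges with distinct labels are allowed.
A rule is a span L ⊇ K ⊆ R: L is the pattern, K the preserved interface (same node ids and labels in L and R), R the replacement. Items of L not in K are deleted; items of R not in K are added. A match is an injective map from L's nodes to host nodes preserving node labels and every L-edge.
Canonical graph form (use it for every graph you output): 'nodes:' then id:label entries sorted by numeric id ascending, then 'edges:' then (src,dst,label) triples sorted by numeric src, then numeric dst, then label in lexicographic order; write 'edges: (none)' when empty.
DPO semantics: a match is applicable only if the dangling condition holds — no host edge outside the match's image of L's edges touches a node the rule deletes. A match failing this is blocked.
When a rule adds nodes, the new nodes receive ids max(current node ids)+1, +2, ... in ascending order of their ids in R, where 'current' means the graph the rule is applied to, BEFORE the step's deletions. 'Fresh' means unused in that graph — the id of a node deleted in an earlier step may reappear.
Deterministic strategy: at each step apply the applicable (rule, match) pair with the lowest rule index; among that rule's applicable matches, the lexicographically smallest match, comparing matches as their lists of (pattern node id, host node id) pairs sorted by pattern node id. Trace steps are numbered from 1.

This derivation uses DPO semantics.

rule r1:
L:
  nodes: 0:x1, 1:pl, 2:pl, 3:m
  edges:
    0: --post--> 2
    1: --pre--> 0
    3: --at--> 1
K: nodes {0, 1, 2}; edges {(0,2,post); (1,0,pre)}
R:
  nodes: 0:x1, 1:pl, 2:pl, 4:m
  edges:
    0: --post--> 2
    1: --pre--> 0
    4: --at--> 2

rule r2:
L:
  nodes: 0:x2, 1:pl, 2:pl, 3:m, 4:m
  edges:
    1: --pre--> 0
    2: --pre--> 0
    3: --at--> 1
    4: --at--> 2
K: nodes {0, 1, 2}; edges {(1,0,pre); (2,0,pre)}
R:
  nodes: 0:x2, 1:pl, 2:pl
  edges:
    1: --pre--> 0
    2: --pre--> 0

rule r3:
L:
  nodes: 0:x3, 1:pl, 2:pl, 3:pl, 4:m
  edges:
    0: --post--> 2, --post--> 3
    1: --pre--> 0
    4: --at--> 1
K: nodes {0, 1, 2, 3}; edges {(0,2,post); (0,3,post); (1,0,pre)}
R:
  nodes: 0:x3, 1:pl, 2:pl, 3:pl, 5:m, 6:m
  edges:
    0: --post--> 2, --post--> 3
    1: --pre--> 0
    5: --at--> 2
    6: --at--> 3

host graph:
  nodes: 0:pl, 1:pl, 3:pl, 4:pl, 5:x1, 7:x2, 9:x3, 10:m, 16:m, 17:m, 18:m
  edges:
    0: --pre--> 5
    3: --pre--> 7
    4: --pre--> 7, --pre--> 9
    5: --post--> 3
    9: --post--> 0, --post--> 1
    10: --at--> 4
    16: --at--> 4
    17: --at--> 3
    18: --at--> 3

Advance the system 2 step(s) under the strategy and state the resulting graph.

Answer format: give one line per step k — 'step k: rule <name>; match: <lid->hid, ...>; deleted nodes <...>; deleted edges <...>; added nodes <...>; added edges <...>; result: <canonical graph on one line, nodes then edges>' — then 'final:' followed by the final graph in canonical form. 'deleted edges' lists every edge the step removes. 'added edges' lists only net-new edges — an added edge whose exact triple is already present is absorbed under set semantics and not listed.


step 1: rule r2; match: 0->7, 1->3, 2->4, 3->17, 4->10; deleted nodes 10, 17; deleted edges (10,4,at); (17,3,at); added nodes (none); added edges (none); result: nodes: 0:pl, 1:pl, 3:pl, 4:pl, 5:x1, 7:x2, 9:x3, 16:m, 18:m edges: (0,5,pre); (3,7,pre); (4,7,pre); (4,9,pre); (5,3,post); (9,0,post); (9,1,post); (16,4,at); (18,3,at)
step 2: rule r2; match: 0->7, 1->3, 2->4, 3->18, 4->16; deleted nodes 16, 18; deleted edges (16,4,at); (18,3,at); added nodes (none); added edges (none); result: nodes: 0:pl, 1:pl, 3:pl, 4:pl, 5:x1, 7:x2, 9:x3 edges: (0,5,pre); (3,7,pre); (4,7,pre); (4,9,pre); (5,3,post); (9,0,post); (9,1,post)
final:
nodes: 0:pl, 1:pl, 3:pl, 4:pl, 5:x1, 7:x2, 9:x3
edges: (0,5,pre); (3,7,pre); (4,7,pre); (4,9,pre); (5,3,post); (9,0,post); (9,1,post)
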